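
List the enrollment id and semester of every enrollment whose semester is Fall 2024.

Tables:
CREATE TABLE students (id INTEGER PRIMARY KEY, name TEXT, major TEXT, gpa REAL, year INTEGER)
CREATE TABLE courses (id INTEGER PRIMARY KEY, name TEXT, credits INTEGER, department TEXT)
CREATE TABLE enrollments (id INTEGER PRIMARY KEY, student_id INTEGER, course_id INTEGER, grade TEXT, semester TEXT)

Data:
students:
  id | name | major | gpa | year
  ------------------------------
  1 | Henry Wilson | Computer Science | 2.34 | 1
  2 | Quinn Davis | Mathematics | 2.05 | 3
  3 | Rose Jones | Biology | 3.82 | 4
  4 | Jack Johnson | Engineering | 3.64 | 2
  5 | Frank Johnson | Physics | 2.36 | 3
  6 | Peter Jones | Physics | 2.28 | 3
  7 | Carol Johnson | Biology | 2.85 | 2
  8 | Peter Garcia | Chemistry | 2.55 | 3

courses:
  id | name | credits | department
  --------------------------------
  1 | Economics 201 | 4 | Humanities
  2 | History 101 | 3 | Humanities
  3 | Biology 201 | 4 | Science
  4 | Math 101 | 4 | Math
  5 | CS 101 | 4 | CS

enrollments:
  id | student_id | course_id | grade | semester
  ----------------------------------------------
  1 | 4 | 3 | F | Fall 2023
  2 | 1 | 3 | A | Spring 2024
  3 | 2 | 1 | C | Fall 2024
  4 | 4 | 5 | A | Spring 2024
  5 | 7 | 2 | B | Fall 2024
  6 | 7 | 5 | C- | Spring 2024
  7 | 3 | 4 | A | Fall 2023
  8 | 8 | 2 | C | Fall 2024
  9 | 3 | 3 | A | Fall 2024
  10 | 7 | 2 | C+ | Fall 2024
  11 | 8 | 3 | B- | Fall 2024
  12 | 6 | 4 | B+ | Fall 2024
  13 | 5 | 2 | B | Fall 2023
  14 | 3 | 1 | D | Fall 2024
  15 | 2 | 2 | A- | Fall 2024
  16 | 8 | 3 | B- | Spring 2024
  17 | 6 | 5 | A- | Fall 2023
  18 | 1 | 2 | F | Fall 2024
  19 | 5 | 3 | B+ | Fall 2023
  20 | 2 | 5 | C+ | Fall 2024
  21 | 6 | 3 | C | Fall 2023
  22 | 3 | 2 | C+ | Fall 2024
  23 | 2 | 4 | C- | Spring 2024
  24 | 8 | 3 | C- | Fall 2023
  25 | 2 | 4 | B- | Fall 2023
SELECT id, semester FROM enrollments WHERE semester = 'Fall 2024'

Execution result:
id | semester
3 | Fall 2024
5 | Fall 2024
8 | Fall 2024
9 | Fall 2024
10 | Fall 2024
11 | Fall 2024
12 | Fall 2024
14 | Fall 2024
15 | Fall 2024
18 | Fall 2024
20 | Fall 2024
22 | Fall 2024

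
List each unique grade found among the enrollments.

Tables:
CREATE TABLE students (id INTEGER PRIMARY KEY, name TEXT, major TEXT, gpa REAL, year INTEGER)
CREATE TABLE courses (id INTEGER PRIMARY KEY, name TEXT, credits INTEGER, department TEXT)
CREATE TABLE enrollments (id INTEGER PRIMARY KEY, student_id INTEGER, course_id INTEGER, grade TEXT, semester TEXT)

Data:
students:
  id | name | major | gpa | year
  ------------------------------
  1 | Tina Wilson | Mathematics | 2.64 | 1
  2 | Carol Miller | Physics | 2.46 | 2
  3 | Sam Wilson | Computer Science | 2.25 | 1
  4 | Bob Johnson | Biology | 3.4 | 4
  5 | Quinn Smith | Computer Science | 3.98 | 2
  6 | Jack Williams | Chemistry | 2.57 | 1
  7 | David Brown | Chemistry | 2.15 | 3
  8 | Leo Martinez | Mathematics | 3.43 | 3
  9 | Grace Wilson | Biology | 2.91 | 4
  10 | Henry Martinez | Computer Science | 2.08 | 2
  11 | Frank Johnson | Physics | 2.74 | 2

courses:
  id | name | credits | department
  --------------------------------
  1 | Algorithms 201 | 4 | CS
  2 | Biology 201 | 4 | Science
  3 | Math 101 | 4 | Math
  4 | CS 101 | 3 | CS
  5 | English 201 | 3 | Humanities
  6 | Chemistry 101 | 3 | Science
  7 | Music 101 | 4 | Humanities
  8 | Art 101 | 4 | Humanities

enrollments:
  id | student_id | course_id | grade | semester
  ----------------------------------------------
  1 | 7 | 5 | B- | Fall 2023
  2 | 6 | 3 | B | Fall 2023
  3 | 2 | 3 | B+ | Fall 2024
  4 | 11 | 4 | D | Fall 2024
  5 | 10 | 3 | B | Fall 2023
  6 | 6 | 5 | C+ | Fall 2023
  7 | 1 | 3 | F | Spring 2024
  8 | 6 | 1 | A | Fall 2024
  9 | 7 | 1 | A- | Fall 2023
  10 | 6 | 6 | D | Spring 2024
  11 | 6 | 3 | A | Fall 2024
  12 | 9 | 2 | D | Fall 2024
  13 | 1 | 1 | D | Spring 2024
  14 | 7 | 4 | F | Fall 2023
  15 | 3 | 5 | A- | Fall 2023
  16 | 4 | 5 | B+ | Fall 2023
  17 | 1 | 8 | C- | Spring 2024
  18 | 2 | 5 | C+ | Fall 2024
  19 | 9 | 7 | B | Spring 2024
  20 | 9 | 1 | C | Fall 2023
SELECT DISTINCT grade FROM enrollments

Execution result:
grade
B-
B
B+
D
C+
F
A
A-
C-
C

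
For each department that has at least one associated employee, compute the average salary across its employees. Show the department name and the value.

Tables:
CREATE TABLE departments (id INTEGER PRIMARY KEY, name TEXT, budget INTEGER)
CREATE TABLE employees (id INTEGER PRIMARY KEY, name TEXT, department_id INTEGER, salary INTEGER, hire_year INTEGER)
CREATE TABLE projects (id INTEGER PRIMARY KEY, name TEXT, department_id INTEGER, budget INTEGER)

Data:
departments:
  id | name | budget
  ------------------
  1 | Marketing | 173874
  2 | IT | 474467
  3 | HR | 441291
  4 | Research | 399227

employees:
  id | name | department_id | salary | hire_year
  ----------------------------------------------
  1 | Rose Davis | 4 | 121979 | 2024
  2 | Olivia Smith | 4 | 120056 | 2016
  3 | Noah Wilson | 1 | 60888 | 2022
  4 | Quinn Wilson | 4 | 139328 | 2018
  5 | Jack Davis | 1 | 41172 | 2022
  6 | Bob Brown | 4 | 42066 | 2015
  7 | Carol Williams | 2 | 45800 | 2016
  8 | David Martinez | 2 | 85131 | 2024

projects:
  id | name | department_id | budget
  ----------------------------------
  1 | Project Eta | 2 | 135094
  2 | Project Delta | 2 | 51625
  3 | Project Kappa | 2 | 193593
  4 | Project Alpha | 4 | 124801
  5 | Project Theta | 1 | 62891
SELECT p.name, AVG(c.salary) AS avg_salary FROM employees c JOIN departments p ON c.department_id = p.id GROUP BY p.id, p.name

Execution result:
name | avg_salary
Marketing | 51030.00
IT | 65465.50
Research | 105857.25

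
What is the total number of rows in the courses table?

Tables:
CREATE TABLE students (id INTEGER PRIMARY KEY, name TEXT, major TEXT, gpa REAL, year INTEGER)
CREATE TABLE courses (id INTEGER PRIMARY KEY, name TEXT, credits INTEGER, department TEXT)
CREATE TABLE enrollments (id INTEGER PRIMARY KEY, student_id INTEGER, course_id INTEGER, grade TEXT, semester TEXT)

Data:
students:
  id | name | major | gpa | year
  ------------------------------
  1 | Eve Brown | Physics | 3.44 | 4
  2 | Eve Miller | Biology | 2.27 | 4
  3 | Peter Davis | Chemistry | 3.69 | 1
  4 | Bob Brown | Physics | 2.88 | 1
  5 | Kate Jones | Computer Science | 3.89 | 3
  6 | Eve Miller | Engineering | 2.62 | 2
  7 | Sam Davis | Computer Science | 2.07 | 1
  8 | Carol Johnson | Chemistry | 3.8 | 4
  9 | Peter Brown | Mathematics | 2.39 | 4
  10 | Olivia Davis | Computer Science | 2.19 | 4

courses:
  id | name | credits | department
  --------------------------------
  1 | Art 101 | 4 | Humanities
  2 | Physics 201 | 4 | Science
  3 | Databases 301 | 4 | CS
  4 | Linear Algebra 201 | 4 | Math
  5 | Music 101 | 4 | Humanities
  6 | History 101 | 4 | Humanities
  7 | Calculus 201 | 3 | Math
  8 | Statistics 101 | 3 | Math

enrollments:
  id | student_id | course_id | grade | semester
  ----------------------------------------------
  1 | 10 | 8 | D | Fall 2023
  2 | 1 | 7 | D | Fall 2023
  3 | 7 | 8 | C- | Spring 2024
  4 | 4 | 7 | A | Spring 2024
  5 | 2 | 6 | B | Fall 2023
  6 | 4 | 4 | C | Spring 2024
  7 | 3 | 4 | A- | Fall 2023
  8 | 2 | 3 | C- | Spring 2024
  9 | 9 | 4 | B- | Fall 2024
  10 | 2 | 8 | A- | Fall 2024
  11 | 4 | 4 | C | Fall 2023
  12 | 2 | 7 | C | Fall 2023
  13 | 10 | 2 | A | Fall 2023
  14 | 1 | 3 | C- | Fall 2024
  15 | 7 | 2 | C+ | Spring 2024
SELECT COUNT(*) FROM courses

Execution result:
8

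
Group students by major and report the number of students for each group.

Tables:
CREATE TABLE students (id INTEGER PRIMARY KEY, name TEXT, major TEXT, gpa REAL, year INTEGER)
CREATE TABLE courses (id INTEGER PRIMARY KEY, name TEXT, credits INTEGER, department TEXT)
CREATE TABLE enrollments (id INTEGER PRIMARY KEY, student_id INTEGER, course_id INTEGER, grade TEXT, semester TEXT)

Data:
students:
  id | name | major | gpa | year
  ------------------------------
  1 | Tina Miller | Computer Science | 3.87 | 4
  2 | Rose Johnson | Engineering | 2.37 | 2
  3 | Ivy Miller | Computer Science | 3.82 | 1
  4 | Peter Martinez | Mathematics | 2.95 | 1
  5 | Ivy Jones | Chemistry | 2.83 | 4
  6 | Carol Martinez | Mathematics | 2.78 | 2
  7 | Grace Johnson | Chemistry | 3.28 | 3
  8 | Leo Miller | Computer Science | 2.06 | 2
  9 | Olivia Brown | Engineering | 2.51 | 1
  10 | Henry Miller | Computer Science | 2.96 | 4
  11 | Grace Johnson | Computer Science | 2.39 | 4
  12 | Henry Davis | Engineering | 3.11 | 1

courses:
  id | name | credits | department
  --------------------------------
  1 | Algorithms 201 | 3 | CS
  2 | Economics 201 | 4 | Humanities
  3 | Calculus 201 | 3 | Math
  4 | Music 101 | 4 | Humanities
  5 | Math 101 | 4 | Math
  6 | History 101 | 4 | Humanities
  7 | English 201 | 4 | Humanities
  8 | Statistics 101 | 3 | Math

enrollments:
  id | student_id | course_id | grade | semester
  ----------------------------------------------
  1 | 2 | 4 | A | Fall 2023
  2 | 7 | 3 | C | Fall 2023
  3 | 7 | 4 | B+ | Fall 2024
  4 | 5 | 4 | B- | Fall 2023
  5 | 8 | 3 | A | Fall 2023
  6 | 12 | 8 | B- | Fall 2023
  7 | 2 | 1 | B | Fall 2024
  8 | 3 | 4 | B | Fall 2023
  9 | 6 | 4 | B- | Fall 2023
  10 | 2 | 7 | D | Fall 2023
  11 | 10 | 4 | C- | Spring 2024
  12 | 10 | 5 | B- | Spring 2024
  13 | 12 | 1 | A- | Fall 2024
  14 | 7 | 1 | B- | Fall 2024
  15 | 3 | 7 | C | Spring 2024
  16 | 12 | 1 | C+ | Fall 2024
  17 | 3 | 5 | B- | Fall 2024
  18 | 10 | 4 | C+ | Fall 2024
SELECT major, COUNT(*) AS n FROM students GROUP BY major

Execution result:
major | n
Chemistry | 2
Computer Science | 5
Engineering | 3
Mathematics | 2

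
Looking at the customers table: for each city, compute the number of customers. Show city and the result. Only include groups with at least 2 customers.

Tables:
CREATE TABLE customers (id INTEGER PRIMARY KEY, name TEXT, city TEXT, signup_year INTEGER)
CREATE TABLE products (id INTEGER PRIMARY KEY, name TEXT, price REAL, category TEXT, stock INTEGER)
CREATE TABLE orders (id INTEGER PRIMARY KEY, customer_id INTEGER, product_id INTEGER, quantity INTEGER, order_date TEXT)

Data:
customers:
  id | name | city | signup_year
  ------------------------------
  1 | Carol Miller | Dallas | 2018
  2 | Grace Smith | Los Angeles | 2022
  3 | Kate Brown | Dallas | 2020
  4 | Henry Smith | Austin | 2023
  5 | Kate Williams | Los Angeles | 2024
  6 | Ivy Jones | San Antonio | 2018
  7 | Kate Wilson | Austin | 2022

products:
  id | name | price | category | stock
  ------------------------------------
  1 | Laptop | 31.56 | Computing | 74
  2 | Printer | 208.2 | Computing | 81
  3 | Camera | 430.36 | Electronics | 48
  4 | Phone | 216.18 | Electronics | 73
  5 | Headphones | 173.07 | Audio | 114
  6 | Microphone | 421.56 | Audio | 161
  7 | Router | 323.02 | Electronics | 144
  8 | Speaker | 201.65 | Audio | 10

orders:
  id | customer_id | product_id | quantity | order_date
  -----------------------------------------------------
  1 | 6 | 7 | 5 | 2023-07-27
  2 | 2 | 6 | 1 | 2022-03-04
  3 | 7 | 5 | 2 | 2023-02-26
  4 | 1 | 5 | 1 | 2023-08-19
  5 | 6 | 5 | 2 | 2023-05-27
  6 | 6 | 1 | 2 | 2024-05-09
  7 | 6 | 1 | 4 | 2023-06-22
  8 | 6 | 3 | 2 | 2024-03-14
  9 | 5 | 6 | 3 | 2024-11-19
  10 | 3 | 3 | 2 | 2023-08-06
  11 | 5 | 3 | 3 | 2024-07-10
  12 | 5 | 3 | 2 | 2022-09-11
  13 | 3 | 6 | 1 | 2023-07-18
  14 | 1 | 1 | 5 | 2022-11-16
SELECT city, COUNT(*) AS n FROM customers GROUP BY city HAVING COUNT(*) >= 2

Execution result:
city | n
Austin | 2
Dallas | 2
Los Angeles | 2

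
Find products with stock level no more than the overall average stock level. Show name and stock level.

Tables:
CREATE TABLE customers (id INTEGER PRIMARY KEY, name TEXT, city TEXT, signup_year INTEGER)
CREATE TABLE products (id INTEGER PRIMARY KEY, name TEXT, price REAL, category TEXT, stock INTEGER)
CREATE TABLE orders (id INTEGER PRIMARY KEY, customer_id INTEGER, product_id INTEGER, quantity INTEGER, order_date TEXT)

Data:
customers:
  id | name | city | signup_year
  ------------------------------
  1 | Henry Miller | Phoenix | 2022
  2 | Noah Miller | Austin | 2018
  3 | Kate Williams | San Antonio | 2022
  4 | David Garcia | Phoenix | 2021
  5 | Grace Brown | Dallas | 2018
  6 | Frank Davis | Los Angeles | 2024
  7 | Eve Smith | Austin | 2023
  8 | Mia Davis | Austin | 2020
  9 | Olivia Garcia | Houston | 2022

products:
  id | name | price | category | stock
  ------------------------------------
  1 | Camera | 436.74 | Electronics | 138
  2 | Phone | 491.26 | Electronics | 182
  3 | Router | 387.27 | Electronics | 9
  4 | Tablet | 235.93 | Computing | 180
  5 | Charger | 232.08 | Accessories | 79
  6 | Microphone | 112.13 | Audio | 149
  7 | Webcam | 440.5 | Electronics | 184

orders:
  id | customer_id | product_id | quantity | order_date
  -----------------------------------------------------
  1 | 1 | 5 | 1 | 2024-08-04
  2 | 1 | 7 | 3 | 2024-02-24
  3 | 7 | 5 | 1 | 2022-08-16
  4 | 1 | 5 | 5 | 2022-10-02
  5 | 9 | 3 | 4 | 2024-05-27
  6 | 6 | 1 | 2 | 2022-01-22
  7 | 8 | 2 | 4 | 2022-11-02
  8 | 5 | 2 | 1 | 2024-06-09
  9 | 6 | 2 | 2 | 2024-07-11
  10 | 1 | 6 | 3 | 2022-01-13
SELECT name, stock FROM products WHERE stock <= (SELECT AVG(stock) FROM products)

Execution result:
name | stock
Router | 9
Charger | 79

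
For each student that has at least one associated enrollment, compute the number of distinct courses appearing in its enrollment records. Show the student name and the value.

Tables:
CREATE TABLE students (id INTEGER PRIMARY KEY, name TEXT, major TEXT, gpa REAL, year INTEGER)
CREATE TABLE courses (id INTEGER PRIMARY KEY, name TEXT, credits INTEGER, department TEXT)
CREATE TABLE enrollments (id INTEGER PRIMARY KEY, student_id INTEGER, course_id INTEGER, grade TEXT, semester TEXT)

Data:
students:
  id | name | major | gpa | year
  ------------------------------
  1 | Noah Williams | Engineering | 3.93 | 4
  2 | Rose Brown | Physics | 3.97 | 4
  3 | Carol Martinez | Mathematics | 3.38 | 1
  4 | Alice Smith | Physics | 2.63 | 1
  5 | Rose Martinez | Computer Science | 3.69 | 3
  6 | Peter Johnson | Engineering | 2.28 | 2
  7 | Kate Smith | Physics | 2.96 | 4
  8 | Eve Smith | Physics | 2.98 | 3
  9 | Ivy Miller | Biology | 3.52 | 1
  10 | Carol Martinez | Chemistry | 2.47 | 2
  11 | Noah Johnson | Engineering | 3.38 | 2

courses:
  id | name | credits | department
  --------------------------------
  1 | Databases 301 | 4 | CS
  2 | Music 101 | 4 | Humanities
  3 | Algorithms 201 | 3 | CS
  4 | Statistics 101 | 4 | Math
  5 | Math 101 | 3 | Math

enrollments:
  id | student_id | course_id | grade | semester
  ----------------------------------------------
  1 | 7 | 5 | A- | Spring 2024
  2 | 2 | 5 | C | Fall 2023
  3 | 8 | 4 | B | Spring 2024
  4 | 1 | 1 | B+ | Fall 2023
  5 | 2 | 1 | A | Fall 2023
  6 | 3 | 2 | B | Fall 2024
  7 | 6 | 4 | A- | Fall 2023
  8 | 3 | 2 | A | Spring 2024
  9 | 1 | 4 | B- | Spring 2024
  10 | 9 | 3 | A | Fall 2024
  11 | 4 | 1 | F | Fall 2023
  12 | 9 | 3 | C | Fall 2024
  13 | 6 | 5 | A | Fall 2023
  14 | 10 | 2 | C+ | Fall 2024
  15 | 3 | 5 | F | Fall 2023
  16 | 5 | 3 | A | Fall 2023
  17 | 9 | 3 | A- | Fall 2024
SELECT p.name, COUNT(DISTINCT c.course_id) AS distinct_course_count FROM enrollments c JOIN students p ON c.student_id = p.id GROUP BY p.id, p.name

Execution result:
name | distinct_course_count
Noah Williams | 2
Rose Brown | 2
Carol Martinez | 2
Alice Smith | 1
Rose Martinez | 1
Peter Johnson | 2
Kate Smith | 1
Eve Smith | 1
Ivy Miller | 1
Carol Martinez | 1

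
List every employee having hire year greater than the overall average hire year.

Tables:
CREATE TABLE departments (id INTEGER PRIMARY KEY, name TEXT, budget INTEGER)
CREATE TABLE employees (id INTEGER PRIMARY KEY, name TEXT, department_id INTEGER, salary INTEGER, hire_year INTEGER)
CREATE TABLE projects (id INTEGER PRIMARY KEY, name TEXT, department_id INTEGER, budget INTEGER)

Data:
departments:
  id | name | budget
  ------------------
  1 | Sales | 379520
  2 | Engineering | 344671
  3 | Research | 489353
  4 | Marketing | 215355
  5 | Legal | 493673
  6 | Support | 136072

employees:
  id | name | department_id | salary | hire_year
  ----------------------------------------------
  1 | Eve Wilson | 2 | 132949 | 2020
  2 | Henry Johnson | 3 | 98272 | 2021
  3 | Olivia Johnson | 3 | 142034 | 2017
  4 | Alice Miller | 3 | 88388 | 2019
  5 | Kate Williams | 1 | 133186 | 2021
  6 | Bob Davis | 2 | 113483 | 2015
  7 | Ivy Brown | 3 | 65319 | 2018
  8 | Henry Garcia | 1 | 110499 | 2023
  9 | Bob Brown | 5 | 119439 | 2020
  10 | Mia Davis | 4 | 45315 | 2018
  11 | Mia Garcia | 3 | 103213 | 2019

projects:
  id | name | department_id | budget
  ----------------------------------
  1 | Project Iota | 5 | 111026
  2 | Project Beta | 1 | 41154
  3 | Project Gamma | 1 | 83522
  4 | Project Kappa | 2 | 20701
SELECT name, hire_year FROM employees WHERE hire_year > (SELECT AVG(hire_year) FROM employees)

Execution result:
name | hire_year
Eve Wilson | 2020
Henry Johnson | 2021
Kate Williams | 2021
Henry Garcia | 2023
Bob Brown | 2020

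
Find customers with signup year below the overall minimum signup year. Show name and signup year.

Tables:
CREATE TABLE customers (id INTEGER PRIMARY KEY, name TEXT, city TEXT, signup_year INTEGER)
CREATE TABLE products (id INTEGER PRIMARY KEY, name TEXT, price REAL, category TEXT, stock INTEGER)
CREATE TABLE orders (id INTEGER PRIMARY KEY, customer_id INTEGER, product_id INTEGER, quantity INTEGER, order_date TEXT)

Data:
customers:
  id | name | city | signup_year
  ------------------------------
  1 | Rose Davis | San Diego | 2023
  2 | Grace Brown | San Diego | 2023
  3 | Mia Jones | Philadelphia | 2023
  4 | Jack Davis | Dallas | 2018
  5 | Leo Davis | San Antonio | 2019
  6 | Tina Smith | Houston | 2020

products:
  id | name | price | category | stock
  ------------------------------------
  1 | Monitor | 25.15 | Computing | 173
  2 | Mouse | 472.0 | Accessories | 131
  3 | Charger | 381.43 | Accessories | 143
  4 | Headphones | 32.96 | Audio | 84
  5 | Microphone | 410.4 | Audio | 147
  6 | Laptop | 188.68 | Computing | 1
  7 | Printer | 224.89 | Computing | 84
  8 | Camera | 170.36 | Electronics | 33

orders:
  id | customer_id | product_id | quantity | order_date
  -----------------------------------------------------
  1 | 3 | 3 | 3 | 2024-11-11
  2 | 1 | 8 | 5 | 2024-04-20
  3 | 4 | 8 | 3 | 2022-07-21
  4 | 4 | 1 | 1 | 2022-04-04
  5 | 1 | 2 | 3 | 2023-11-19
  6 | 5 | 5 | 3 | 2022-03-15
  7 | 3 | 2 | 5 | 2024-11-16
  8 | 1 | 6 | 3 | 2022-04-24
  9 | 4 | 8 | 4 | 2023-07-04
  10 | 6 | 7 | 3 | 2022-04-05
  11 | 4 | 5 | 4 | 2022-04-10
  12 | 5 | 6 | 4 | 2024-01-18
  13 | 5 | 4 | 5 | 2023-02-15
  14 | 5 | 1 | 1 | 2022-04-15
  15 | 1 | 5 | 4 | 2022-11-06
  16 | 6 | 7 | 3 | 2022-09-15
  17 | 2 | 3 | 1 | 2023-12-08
SELECT name, signup_year FROM customers WHERE signup_year < (SELECT MIN(signup_year) FROM customers)

Execution result:
(no rows)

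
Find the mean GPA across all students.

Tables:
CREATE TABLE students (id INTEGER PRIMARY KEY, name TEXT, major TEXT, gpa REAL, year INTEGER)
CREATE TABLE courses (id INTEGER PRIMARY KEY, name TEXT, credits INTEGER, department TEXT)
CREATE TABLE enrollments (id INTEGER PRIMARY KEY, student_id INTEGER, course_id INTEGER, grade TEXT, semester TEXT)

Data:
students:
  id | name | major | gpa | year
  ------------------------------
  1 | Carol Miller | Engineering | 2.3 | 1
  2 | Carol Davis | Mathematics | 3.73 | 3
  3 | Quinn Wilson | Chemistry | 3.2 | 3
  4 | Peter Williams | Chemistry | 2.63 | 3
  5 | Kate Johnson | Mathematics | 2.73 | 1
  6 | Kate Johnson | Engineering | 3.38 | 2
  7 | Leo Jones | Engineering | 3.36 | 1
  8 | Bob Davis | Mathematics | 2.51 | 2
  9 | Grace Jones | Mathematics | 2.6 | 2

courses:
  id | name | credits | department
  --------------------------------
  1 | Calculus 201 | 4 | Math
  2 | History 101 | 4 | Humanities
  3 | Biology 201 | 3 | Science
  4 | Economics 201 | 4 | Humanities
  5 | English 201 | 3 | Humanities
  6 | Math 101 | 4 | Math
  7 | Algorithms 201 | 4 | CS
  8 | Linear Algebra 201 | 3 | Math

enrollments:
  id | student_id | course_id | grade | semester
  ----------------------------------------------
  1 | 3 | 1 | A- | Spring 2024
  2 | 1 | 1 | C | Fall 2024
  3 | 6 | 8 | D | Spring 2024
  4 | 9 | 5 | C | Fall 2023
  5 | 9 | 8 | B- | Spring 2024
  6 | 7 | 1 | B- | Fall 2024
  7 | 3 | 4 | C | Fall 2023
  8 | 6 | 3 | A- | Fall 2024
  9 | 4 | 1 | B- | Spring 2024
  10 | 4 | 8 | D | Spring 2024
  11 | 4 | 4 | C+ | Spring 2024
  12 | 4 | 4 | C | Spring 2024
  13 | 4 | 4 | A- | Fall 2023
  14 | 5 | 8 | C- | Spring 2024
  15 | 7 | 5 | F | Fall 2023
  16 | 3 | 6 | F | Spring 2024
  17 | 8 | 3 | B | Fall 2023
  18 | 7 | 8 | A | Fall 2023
SELECT AVG(gpa) FROM students

Execution result:
2.94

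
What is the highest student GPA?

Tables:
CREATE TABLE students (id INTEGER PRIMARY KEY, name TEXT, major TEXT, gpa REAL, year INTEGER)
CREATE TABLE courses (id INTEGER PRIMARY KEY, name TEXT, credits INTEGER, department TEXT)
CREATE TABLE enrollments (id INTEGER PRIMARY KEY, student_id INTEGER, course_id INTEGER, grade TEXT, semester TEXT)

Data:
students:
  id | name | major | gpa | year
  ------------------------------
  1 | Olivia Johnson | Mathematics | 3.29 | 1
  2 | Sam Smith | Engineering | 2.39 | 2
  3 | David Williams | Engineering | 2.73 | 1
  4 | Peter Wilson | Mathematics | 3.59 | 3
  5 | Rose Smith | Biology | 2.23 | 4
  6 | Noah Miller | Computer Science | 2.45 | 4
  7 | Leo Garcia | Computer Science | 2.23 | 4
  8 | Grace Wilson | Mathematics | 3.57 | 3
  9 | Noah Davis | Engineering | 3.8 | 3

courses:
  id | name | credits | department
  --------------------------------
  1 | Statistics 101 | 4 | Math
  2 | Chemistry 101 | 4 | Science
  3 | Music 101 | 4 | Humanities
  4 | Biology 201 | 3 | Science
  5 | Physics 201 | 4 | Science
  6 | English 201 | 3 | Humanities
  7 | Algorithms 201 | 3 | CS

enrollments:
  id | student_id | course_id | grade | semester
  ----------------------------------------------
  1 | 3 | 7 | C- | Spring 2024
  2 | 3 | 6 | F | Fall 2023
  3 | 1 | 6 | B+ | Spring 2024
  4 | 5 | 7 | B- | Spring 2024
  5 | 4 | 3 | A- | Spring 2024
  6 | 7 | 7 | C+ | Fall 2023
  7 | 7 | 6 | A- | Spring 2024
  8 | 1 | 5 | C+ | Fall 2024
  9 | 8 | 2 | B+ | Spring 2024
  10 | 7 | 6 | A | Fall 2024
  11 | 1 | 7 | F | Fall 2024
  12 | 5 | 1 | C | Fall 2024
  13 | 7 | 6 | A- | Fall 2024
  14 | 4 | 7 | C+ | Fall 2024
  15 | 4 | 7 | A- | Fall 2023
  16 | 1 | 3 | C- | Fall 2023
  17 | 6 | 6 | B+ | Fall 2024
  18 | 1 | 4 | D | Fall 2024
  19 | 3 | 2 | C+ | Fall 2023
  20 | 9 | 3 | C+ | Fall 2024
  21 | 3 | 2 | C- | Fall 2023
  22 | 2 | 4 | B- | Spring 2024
SELECT MAX(gpa) FROM students

Execution result:
3.80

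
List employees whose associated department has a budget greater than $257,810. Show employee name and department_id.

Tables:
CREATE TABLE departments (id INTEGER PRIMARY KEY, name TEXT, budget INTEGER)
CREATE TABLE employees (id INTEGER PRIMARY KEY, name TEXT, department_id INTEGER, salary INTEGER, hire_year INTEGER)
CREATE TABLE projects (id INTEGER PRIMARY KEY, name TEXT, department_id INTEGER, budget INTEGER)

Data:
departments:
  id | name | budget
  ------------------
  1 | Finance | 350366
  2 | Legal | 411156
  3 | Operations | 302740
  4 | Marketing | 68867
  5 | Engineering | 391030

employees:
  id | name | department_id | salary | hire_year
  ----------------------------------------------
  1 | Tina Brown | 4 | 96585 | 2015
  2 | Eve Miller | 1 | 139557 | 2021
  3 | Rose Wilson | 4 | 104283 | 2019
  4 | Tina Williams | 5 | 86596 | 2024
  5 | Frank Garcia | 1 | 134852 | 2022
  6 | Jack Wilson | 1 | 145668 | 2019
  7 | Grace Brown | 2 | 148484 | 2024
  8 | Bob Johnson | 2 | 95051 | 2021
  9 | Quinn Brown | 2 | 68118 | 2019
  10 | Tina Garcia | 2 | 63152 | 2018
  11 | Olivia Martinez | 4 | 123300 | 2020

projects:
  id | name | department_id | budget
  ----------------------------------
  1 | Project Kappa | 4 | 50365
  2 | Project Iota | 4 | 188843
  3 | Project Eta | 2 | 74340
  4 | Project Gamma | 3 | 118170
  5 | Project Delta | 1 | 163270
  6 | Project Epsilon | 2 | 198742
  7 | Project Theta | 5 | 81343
SELECT name, department_id FROM employees WHERE department_id IN (SELECT id FROM departments WHERE budget > 257810)

Execution result:
name | department_id
Eve Miller | 1
Tina Williams | 5
Frank Garcia | 1
Jack Wilson | 1
Grace Brown | 2
Bob Johnson | 2
Quinn Brown | 2
Tina Garcia | 2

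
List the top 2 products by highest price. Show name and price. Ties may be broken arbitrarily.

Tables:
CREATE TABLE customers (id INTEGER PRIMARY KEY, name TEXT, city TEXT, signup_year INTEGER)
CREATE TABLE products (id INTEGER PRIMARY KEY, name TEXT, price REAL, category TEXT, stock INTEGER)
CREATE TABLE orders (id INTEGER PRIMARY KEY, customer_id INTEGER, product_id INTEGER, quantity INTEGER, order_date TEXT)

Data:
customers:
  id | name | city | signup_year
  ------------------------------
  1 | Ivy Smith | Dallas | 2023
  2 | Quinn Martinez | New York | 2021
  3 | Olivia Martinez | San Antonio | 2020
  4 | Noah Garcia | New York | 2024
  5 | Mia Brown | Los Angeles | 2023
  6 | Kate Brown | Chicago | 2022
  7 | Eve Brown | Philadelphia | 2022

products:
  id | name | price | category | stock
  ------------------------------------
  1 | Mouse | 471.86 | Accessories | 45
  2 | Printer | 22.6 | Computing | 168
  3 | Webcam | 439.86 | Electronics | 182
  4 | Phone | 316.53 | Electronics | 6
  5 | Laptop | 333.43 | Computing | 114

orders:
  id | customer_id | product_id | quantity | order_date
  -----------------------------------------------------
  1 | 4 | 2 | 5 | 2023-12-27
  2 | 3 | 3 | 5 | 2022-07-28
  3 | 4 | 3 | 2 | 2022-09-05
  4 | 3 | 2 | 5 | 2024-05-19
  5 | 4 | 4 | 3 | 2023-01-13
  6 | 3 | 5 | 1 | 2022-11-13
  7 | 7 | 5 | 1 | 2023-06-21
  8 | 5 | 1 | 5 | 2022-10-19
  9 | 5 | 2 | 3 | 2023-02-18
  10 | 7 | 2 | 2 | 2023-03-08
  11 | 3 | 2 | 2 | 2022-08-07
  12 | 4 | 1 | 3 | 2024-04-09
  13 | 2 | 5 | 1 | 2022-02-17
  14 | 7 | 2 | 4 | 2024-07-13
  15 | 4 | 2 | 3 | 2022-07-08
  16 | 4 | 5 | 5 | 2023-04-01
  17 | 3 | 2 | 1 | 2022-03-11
SELECT name, price FROM products ORDER BY price DESC LIMIT 2

Execution result:
name | price
Mouse | 471.86
Webcam | 439.86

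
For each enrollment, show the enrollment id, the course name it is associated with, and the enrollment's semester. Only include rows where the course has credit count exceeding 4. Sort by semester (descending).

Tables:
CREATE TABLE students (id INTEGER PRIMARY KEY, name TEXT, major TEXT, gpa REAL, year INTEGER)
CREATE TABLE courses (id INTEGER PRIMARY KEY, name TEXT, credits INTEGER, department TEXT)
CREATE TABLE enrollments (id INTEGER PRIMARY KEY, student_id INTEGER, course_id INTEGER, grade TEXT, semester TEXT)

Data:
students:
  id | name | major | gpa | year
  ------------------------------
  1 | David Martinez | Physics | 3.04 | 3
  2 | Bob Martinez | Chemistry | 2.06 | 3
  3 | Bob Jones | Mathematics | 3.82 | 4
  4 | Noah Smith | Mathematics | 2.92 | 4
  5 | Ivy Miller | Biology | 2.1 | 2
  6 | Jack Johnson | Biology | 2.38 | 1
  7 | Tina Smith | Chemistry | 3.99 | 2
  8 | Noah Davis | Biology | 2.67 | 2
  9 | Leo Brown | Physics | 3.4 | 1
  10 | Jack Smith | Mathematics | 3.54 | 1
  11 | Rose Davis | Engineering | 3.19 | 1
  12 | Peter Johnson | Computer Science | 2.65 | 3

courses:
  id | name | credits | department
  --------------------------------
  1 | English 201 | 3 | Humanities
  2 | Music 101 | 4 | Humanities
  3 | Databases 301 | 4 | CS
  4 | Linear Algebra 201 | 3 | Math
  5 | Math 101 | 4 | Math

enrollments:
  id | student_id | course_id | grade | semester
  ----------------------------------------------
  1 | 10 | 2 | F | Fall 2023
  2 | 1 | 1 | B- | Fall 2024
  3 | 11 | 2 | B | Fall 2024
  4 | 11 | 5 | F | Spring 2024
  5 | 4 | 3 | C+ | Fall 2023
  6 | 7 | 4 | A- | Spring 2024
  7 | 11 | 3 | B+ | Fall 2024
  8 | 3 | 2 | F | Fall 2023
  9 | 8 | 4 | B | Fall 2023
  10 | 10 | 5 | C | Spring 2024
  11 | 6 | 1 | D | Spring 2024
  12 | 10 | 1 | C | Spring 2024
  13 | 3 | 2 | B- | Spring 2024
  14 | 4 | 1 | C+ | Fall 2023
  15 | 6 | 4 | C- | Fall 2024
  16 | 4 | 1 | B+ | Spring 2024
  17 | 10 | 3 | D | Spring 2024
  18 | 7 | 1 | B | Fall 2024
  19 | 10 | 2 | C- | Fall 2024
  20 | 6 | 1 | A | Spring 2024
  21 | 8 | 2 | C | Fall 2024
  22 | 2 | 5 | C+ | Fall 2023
SELECT c.id, p.name AS course, c.semester FROM enrollments c JOIN courses p ON c.course_id = p.id WHERE p.credits > 4 ORDER BY c.semester DESC

Execution result:
(no rows)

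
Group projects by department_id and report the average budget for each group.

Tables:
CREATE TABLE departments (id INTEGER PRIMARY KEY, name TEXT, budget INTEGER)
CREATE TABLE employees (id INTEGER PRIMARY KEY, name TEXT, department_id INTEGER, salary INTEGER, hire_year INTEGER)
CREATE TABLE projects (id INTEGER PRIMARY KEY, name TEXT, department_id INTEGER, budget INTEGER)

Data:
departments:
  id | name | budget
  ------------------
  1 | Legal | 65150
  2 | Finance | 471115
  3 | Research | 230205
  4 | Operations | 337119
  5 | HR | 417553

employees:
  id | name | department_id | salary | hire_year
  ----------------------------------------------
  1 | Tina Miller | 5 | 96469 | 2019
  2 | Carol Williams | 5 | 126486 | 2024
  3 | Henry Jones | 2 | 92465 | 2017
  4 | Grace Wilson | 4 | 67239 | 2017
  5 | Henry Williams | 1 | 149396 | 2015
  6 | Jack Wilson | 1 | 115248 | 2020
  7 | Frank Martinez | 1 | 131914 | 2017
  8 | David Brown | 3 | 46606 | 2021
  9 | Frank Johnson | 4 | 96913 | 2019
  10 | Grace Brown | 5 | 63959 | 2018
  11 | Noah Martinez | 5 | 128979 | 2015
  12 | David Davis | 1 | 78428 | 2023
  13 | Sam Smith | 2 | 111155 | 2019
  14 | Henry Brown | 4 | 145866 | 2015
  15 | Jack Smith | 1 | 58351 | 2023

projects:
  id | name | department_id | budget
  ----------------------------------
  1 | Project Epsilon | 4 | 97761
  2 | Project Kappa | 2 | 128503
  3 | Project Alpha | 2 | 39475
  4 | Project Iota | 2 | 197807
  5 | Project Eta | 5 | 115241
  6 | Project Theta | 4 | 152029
SELECT department_id, AVG(budget) AS avg_budget FROM projects GROUP BY department_id

Execution result:
department_id | avg_budget
2 | 121928.33
4 | 124895.00
5 | 115241.00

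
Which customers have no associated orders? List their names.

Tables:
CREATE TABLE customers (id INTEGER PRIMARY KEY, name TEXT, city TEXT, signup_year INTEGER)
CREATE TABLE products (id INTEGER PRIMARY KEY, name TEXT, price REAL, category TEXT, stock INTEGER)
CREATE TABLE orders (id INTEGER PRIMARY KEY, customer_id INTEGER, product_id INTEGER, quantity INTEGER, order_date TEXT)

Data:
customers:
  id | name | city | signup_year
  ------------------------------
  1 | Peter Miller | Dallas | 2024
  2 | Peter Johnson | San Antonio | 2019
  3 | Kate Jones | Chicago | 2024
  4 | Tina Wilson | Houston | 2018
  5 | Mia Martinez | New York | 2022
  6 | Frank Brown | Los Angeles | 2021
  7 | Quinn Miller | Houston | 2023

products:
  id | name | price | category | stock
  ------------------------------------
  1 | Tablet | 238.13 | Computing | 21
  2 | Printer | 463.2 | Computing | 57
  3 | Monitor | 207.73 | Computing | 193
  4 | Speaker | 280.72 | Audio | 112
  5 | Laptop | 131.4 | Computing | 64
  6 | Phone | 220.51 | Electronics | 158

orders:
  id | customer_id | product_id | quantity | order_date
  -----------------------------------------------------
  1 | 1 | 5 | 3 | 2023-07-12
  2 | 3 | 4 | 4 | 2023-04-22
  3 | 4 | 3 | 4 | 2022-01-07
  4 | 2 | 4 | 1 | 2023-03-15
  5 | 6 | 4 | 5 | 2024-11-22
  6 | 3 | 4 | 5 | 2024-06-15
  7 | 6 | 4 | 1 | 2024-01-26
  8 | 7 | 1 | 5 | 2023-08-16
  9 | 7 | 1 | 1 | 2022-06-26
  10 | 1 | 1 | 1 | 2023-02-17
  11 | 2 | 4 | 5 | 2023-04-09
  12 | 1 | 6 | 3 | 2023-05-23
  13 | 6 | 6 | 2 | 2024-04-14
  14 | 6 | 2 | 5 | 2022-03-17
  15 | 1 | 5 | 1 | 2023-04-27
SELECT p.name FROM customers p LEFT JOIN orders c ON c.customer_id = p.id WHERE c.id IS NULL

Execution result:
Mia Martinez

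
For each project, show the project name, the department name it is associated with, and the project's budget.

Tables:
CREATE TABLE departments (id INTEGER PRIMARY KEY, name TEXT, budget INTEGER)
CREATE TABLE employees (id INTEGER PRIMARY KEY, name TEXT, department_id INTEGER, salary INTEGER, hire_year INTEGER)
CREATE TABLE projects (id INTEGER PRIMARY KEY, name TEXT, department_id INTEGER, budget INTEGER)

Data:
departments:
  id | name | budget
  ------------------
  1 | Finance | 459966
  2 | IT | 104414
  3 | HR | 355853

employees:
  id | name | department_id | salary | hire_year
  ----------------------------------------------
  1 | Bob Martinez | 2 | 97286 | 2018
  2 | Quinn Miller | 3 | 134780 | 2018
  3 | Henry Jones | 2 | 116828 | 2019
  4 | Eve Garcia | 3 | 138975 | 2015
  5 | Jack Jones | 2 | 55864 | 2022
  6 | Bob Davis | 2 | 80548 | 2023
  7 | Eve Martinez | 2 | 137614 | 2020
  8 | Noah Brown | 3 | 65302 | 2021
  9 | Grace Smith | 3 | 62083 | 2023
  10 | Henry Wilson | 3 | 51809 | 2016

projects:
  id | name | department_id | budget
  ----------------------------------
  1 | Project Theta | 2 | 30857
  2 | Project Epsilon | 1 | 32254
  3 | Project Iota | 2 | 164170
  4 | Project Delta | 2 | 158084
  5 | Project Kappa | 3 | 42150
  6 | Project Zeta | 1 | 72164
SELECT c.name, p.name AS department, c.budget FROM projects c JOIN departments p ON c.department_id = p.id

Execution result:
name | department | budget
Project Theta | IT | 30857
Project Epsilon | Finance | 32254
Project Iota | IT | 164170
Project Delta | IT | 158084
Project Kappa | HR | 42150
Project Zeta | Finance | 72164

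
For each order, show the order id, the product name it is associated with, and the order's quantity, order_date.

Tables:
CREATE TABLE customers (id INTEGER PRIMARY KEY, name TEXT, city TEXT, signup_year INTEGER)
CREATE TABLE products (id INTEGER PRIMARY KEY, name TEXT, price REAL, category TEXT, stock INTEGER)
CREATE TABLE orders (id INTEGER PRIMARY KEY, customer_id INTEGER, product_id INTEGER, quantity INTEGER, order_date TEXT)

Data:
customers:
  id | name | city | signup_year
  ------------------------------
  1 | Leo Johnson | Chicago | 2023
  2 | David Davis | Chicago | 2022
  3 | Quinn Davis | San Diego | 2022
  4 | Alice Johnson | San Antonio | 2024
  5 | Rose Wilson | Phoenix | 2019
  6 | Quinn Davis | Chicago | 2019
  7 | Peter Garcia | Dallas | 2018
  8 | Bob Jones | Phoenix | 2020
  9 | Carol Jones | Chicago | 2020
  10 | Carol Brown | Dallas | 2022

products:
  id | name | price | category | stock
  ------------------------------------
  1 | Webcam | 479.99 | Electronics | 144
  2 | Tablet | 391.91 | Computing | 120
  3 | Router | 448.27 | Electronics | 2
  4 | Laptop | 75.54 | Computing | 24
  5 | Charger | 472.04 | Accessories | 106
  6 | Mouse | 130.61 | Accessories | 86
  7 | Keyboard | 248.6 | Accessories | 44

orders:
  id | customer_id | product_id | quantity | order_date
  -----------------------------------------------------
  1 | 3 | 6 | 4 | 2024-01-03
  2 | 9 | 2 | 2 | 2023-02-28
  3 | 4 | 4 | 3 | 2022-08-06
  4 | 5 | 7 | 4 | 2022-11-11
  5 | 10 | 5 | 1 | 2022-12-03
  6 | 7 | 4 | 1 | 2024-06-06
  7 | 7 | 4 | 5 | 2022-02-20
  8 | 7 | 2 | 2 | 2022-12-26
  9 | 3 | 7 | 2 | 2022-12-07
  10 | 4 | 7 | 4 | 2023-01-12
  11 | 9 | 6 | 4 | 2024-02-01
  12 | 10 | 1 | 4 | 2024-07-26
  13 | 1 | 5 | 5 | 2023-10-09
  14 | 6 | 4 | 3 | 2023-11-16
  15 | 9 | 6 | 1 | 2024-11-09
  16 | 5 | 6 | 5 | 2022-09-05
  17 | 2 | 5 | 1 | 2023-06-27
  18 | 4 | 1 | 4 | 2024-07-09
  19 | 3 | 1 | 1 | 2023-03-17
SELECT c.id, p.name AS product, c.quantity, c.order_date FROM orders c JOIN products p ON c.product_id = p.id

Execution result:
id | product | quantity | order_date
1 | Mouse | 4 | 2024-01-03
2 | Tablet | 2 | 2023-02-28
3 | Laptop | 3 | 2022-08-06
4 | Keyboard | 4 | 2022-11-11
5 | Charger | 1 | 2022-12-03
6 | Laptop | 1 | 2024-06-06
7 | Laptop | 5 | 2022-02-20
8 | Tablet | 2 | 2022-12-26
9 | Keyboard | 2 | 2022-12-07
10 | Keyboard | 4 | 2023-01-12
11 | Mouse | 4 | 2024-02-01
12 | Webcam | 4 | 2024-07-26
13 | Charger | 5 | 2023-10-09
14 | Laptop | 3 | 2023-11-16
15 | Mouse | 1 | 2024-11-09
16 | Mouse | 5 | 2022-09-05
17 | Charger | 1 | 2023-06-27
18 | Webcam | 4 | 2024-07-09
19 | Webcam | 1 | 2023-03-17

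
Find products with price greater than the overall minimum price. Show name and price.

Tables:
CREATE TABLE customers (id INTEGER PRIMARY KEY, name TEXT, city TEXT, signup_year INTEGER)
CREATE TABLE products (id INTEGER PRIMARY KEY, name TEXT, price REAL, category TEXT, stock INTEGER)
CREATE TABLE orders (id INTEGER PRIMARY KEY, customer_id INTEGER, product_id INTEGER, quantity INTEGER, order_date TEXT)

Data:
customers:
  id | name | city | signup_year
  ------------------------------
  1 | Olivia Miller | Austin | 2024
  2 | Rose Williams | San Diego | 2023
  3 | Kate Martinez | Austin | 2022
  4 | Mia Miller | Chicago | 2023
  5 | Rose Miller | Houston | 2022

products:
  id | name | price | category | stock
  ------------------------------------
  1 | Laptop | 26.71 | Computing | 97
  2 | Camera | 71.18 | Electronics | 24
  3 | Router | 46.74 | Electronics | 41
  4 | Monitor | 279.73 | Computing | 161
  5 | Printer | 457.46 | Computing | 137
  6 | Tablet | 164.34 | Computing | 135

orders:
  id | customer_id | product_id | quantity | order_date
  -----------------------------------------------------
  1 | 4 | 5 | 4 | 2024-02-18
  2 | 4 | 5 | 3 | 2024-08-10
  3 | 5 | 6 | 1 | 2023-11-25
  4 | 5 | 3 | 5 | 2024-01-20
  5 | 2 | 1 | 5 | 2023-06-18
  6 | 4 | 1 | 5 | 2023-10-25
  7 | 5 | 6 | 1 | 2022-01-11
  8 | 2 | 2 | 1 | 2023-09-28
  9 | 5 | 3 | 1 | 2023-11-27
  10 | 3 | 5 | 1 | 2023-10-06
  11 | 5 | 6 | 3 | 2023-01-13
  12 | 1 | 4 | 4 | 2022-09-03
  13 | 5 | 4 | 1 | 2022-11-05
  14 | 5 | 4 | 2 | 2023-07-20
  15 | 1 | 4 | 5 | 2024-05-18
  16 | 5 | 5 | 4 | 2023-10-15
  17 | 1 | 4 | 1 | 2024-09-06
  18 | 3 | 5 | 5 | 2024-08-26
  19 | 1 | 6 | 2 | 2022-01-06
SELECT name, price FROM products WHERE price > (SELECT MIN(price) FROM products)

Execution result:
name | price
Camera | 71.18
Router | 46.74
Monitor | 279.73
Printer | 457.46
Tablet | 164.34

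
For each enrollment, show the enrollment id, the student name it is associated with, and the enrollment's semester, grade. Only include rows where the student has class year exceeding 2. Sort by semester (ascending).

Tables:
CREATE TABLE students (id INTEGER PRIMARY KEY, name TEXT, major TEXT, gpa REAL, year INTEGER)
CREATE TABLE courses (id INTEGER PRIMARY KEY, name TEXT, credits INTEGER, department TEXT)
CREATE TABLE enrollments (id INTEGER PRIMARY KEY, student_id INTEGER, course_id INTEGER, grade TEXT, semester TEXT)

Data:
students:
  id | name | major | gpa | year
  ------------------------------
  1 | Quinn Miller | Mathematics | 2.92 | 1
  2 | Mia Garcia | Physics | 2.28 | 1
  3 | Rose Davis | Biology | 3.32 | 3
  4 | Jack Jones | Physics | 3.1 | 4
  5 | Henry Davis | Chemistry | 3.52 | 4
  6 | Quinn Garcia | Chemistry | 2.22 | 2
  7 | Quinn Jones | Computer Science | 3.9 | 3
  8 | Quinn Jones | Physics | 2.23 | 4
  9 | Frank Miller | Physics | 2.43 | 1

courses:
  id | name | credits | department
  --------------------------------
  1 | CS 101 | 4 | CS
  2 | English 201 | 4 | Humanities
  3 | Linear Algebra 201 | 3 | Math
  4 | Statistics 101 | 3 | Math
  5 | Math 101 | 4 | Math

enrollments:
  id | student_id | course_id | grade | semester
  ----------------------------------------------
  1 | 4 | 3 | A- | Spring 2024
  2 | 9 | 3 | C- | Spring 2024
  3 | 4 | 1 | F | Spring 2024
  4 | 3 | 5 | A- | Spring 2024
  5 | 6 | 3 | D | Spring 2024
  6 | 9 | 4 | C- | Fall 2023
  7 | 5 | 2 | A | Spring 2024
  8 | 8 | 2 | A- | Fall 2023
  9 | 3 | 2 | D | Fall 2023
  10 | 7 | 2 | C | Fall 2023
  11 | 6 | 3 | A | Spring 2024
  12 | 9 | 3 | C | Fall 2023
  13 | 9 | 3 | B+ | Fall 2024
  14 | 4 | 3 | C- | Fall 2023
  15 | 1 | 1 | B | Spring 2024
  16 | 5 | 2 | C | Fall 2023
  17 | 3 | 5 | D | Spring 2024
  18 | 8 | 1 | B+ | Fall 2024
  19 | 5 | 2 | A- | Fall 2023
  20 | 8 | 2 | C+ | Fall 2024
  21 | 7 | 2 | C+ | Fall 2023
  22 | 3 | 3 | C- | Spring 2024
SELECT c.id, p.name AS student, c.semester, c.grade FROM enrollments c JOIN students p ON c.student_id = p.id WHERE p.year > 2 ORDER BY c.semester ASC

Execution result:
id | student | semester | grade
8 | Quinn Jones | Fall 2023 | A-
9 | Rose Davis | Fall 2023 | D
10 | Quinn Jones | Fall 2023 | C
14 | Jack Jones | Fall 2023 | C-
16 | Henry Davis | Fall 2023 | C
19 | Henry Davis | Fall 2023 | A-
21 | Quinn Jones | Fall 2023 | C+
18 | Quinn Jones | Fall 2024 | B+
20 | Quinn Jones | Fall 2024 | C+
1 | Jack Jones | Spring 2024 | A-
3 | Jack Jones | Spring 2024 | F
4 | Rose Davis | Spring 2024 | A-
7 | Henry Davis | Spring 2024 | A
17 | Rose Davis | Spring 2024 | D
22 | Rose Davis | Spring 2024 | C-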